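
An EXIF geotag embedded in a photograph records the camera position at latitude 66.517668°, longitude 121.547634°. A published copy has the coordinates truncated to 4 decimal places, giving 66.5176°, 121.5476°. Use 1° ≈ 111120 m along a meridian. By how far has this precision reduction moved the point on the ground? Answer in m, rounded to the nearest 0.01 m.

7.70 m

Δlat = 66.517668 − 66.5176 = +0.000068°; Δlon = 121.547634 − 121.5476 = +0.000034°.
N–S: 0.000068° × 111120 m/° = 7.55616 m.
East–west at this latitude: 0.000034° × 111120 × cos 66.5176° ≈ 0.000034 × 44277.7 = 1.50544 m.
Hypotenuse of the two orthogonal shifts: √(7.55616² + 1.50544²) = 7.70467 m.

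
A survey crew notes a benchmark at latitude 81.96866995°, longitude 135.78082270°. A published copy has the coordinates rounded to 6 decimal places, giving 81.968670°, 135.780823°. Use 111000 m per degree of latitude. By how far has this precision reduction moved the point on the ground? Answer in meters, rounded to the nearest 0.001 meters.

0.007 meters

Δlat = 81.96866995 − 81.968670 = -0.00000005°; Δlon = 135.78082270 − 135.780823 = -0.00000030°.
N–S: -0.00000005° × 111000 m/° = -0.00555 m.
East–west at this latitude: -0.00000030° × 111000 × cos 81.9687° ≈ -0.00000030 × 15508.3 = -0.0046525 m.
Combined displacement = (0.00555² + 0.0046525²)^½ ≈ 0.00724211 m.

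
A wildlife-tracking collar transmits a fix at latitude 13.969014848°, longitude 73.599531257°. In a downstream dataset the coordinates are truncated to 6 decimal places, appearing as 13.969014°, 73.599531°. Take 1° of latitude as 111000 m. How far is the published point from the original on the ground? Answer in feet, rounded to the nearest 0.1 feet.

Δlat = 13.969014848 − 13.969014 = +0.000000848°; Δlon = 73.599531257 − 73.599531 = +0.000000257°.
North–south shift: 0.000000848 × 111000 = 0.094128 m.
E–W at 13.969°: 0.000000257° × 111000 × cos 13.969° = 0.000000257 × 111000 × 0.9704 ≈ 0.0276834 m.
Distance: √(0.094128² + 0.0276834²) ≈ 0.0981145 m.
Converting: 0.0981145 m × 3.2808 ft/m ≈ 0.3219 ft.

0.3 feet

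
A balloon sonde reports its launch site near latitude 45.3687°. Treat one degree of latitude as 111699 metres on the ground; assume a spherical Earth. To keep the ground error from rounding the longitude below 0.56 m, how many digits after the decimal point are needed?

At 45.3687° one degree of longitude covers 111699 × cos 45.3687° ≈ 111699 × 0.7025 ≈ 78473.2 m.
N decimal places → at most half a unit in the last place, 0.5 × 10⁻ᴺ° = 78473.2/2 × 10⁻ᴺ m.
Need 0.5 × 78473.2 × 10⁻ᴺ ≤ 0.56 → 10⁻ᴺ ≤ 1.427e-05, so N ≥ 4.85.
At 4 places the error can reach 3.92 m, but 5 places keeps it to 0.392 m.

5 decimal places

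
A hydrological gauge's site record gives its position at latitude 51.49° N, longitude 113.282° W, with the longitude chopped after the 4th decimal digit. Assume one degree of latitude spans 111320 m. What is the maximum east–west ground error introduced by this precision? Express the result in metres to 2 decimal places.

6.93 metres

Truncating at 4 decimal places can drop up to a full unit in the last place, so the longitude may be off by as much as 0.0001°.
One degree of longitude at 51.49° is 111320 × cos 51.49° ≈ 111320 × 0.6227 = 69313.5 m.
East–west error: 0.0001° × 69313.5 m/° ≈ 6.93135 m.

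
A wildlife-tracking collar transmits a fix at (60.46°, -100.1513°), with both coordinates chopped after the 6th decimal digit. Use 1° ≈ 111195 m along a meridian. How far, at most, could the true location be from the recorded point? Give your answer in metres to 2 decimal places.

0.12 metres

Truncating at 6 decimal places can drop up to a full unit in the last place, so each coordinate may be off by as much as 1e-06°.
N–S: 1e-06° × 111195 m/° = 0.111195 m.
E–W at 60.46°: 1e-06° × 111195 × cos 60.46° = 1e-06 × 111195 × 0.4930 ≈ 0.0548226 m.
The two errors are perpendicular, so the maximum displacement is √(0.111195² + 0.0548226²) ≈ 0.123975 m.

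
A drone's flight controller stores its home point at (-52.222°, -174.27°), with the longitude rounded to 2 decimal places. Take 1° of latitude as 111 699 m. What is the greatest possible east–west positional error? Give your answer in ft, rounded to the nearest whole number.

Rounding to 2 decimal places leaves the longitude within ±0.005° of the true value.
Parallels shrink by cos φ, so at 52.222° a degree of longitude is 111699 × 0.6126 ≈ 68427.2 m.
East–west error: 0.005° × 68427.2 m/° ≈ 342.136 m.
In feet: 342.136 m ÷ 0.3048 ≈ 1122.5 ft.

1122 ft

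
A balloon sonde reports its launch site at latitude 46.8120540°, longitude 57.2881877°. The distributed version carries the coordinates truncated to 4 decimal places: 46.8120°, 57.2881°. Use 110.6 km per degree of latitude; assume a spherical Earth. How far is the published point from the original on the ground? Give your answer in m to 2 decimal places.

8.93 m

Δlat = 46.8120540 − 46.8120 = +0.0000540°; Δlon = 57.2881877 − 57.2881 = +0.0000877°.
North–south shift: 0.0000540 × 110600 = 5.9724 m.
East–west at this latitude: 0.0000877° × 110600 × cos 46.812° ≈ 0.0000877 × 75694 = 6.63837 m.
Hypotenuse of the two orthogonal shifts: √(5.9724² + 6.63837²) = 8.92958 m.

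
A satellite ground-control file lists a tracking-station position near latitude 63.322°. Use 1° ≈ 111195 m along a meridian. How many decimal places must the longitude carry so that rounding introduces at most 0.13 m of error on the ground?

6 decimal places

At 63.322° one degree of longitude covers 111195 × cos 63.322° ≈ 111195 × 0.4490 ≈ 49923.9 m.
N decimal places → at most half a unit in the last place, 0.5 × 10⁻ᴺ° = 49923.9/2 × 10⁻ᴺ m.
Setting 24961.9 × 10⁻ᴺ ≤ 0.13 gives 10ᴺ ≥ 1.92e+05, i.e. N ≥ 5.28.
N = 5 would give 0.25 m (too coarse); N = 6 gives 0.025 m ≤ 0.13 m.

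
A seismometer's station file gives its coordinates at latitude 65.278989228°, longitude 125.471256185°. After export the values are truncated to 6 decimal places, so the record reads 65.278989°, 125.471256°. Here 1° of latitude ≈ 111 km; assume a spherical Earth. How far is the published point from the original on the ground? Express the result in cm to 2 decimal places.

Δlat = 65.278989228 − 65.278989 = +0.000000228°; Δlon = 125.471256185 − 125.471256 = +0.000000185°.
N–S: 0.000000228° × 111000 m/° = 0.025308 m.
E–W at 65.279°: 0.000000185° × 111000 × cos 65.279° = 0.000000185 × 111000 × 0.4182 ≈ 0.00858774 m.
Distance: √(0.025308² + 0.00858774²) ≈ 0.0267253 m.
That is 0.0267253 m = 2.6725 cm.

2.67 cm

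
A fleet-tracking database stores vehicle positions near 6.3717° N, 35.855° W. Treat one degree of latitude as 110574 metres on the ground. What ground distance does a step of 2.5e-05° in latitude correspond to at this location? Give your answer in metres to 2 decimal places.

Along a meridian 2.5e-05° is 2.5e-05 × 110574 = 2.76435 m.

2.76 metres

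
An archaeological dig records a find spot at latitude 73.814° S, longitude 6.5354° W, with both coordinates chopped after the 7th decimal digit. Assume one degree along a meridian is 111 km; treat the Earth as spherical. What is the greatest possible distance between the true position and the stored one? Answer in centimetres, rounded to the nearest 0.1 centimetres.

1.2 centimetres

Truncating at 7 decimal places can drop up to a full unit in the last place, so each coordinate may be off by as much as 1e-07°.
N–S: 1e-07° × 111000 m/° = 0.0111 m.
East–west component at 73.814°: 1e-07° × 111000 × cos 73.814° ≈ 1e-07 × 30942 ≈ 0.0030942 m.
Combining orthogonally: (0.0111² + 0.0030942²)^½ ≈ 0.0115232 m.
That is 0.0115232 m = 1.1523 cm.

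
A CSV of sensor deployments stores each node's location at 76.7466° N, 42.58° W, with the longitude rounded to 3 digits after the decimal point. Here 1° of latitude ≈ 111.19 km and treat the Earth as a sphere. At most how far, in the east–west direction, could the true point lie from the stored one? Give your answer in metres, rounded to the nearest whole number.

Rounding to 3 decimal places leaves the longitude within ±0.0005° of the true value.
One degree of longitude at 76.7466° is 111190 × cos 76.7466° ≈ 111190 × 0.2293 = 25491.2 m.
Maximum E–W displacement: 0.0005 × 25491.2 = 12.7456 m.

13 metres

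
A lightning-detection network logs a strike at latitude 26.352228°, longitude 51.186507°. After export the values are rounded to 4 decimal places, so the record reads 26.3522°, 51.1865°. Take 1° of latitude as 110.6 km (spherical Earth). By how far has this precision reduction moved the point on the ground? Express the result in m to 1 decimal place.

Δlat = 26.352228 − 26.3522 = +0.000028°; Δlon = 51.186507 − 51.1865 = +0.000007°.
North–south shift: 0.000028 × 110600 = 3.0968 m.
E–W at 26.3522°: 0.000007° × 110600 × cos 26.3522° = 0.000007 × 110600 × 0.8961 ≈ 0.693747 m.
Distance: √(3.0968² + 0.693747²) ≈ 3.17356 m.

3.2 m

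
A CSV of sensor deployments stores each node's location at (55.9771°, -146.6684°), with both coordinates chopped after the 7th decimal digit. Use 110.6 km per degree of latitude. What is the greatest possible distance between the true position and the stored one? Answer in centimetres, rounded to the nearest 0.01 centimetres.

Truncating at 7 decimal places can drop up to a full unit in the last place, so each coordinate may be off by as much as 1e-07°.
Latitude error → 1e-07 × 110600 = 0.01106 m along the meridian.
Longitude error → 1e-07 × 110600 × cos 55.9771° = 1e-07 × 110600 × 0.5595 ≈ 0.00618834 m.
The two errors are perpendicular, so the maximum displacement is √(0.01106² + 0.00618834²) ≈ 0.0126736 m.
That is 0.0126736 m = 1.2674 cm.

1.27 centimetres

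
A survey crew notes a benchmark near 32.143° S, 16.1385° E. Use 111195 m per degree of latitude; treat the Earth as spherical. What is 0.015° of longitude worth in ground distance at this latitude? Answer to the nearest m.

At 32.143° a degree of longitude is 111195 × cos 32.143° ≈ 94151.3 m, so 0.015° corresponds to 1412.27 m.

1412 m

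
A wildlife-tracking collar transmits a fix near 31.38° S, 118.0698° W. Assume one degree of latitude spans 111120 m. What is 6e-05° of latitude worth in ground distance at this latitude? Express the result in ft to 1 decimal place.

6e-05° × 111120 m/° = 6.6672 m.
In feet: 6.6672 m ÷ 0.3048 ≈ 21.874 ft.

21.9 ft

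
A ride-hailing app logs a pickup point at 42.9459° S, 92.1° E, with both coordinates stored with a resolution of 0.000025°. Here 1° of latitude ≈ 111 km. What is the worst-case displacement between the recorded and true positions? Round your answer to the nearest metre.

2 metres

With a 0.000025° grid the true value lies within half a step, ±0.000025°/2 = ±1.25e-05°, of the stored one.
Latitude error → 1.25e-05 × 111000 = 1.3875 m along the meridian.
Longitude error → 1.25e-05 × 111000 × cos 42.9459° = 1.25e-05 × 111000 × 0.7320 ≈ 1.01565 m.
The two errors are perpendicular, so the maximum displacement is √(1.3875² + 1.01565²) ≈ 1.7195 m.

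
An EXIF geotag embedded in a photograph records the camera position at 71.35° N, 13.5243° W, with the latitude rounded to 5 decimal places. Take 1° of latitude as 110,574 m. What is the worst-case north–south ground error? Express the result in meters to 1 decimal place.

Rounding to 5 decimal places leaves the latitude within ±5e-06° of the true value.
So the N–S error is at most 5e-06 × 110574 = 0.55287 m.

0.6 meters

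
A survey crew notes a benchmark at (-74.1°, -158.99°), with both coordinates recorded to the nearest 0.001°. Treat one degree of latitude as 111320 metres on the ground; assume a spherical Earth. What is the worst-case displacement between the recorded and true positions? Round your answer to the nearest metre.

58 metres

Rounding to 3 decimal places leaves each coordinate within ±0.0005° of the true value.
Latitude error → 0.0005 × 111320 = 55.66 m along the meridian.
Longitude error → 0.0005 × 111320 × cos 74.1° = 0.0005 × 111320 × 0.2740 ≈ 15.2486 m.
Worst case both components are at the extreme and orthogonal: √(55.66² + 15.2486²) ≈ 57.711 m.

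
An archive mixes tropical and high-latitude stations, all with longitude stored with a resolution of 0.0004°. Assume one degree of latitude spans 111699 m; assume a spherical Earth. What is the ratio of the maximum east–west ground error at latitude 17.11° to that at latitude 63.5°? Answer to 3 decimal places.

With a 0.0004° grid the true value lies within half a step, ±0.0004°/2 = ±0.0002°, of the stored one.
Error at 17.11° = 0.0002° × 111699 × cos 17.11° ≈ 22.34 × 0.9557 = 21.351 m.
Error at 63.5° = 0.0002° × 111699 × cos 63.5° ≈ 22.34 × 0.4462 = 9.968 m.
The ratio reduces to cos 17.11° / cos 63.5° = 0.9557/0.4462 ≈ 2.1420.

2.142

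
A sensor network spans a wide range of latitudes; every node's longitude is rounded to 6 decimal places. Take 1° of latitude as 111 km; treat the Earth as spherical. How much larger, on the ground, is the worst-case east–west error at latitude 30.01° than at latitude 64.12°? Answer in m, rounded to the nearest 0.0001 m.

0.0238 m

Rounding to 6 decimal places leaves the longitude within ±5e-07° of the true value.
At 30.01°: 5e-07° × 111000 × cos 30.01° = 5e-07 × 111000 × 0.8659 ≈ 0.04806 m.
At 64.12°: 5e-07° × 111000 × cos 64.12° = 5e-07 × 111000 × 0.4365 ≈ 0.024225 m.
Difference: 0.04806 − 0.024225 = 0.023834 m.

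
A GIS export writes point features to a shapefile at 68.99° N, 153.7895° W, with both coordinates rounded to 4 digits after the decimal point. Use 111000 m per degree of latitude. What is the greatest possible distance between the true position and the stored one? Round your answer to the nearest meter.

6 meters

Rounding to 4 decimal places leaves each coordinate within ±5e-05° of the true value.
N–S: 5e-05° × 111000 m/° = 5.55 m.
E–W at 68.99°: 5e-05° × 111000 × cos 68.99° = 5e-05 × 111000 × 0.3585 ≈ 1.98985 m.
Worst case both components are at the extreme and orthogonal: √(5.55² + 1.98985²) ≈ 5.89593 m.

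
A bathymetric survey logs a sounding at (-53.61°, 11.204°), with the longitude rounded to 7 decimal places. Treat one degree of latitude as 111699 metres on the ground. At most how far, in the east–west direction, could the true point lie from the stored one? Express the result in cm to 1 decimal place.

Rounding to 7 decimal places leaves the longitude within ±5e-08° of the true value.
At latitude 53.61° a degree of longitude spans 111699 m × cos 53.61° = 111699 × 0.5933 ≈ 66268.6 m.
East–west error: 5e-08° × 66268.6 m/° ≈ 0.00331343 m.
That is 0.00331343 m = 0.33134 cm.

0.3 cm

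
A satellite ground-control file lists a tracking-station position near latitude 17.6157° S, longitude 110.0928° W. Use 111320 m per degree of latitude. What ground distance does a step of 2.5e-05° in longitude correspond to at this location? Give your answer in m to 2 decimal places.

2.65 m

At 17.6157° a degree of longitude is 111320 × cos 17.6157° ≈ 106100 m, so 2.5e-05° corresponds to 2.6525 m.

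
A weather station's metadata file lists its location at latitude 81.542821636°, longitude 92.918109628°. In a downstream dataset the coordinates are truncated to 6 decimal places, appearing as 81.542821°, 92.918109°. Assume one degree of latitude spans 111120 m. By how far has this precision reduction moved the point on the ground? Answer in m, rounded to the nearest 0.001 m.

Δlat = 81.542821636 − 81.542821 = +0.000000636°; Δlon = 92.918109628 − 92.918109 = +0.000000628°.
North–south shift: 0.000000636 × 111120 = 0.0706723 m.
E–W at 81.5428°: 0.000000628° × 111120 × cos 81.5428° = 0.000000628 × 111120 × 0.1471 ≈ 0.0102631 m.
Hypotenuse of the two orthogonal shifts: √(0.0706723² + 0.0102631²) = 0.0714136 m.

0.071 m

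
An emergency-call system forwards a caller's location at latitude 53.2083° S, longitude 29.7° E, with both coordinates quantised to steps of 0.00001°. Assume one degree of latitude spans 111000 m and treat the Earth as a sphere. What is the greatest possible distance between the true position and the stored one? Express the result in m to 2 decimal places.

0.65 m

With a 0.00001° grid the true value lies within half a step, ±0.00001°/2 = ±5e-06°, of the stored one.
N–S: 5e-06° × 111000 m/° = 0.555 m.
E–W at 53.2083°: 5e-06° × 111000 × cos 53.2083° = 5e-06 × 111000 × 0.5989 ≈ 0.332394 m.
Combining orthogonally: (0.555² + 0.332394²)^½ ≈ 0.646924 m.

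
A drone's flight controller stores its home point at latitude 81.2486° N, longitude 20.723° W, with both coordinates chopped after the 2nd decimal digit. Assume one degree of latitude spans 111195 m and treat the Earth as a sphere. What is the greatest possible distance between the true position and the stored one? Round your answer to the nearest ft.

3690 ft

Truncating at 2 decimal places can drop up to a full unit in the last place, so each coordinate may be off by as much as 0.01°.
N–S: 0.01° × 111195 m/° = 1111.95 m.
Longitude error → 0.01 × 111195 × cos 81.2486° = 0.01 × 111195 × 0.1521 ≈ 169.18 m.
The two errors are perpendicular, so the maximum displacement is √(1111.95² + 169.18²) ≈ 1124.75 m.
Converting: 1124.75 m × 3.2808 ft/m ≈ 3690.1 ft.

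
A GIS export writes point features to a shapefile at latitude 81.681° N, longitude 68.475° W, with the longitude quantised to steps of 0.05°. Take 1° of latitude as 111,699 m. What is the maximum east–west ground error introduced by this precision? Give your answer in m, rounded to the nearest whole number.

With a 0.05° grid the true value lies within half a step, ±0.05°/2 = ±0.025°, of the stored one.
Parallels shrink by cos φ, so at 81.681° a degree of longitude is 111699 × 0.1447 ≈ 16161.1 m.
East–west error: 0.025° × 16161.1 m/° ≈ 404.027 m.

404 m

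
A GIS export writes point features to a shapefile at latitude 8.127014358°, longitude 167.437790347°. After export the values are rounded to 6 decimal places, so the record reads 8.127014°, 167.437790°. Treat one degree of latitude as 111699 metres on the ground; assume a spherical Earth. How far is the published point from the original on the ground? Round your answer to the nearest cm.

Δlat = 8.127014358 − 8.127014 = +0.000000358°; Δlon = 167.437790347 − 167.437790 = +0.000000347°.
North–south shift: 0.000000358 × 111699 = 0.0399882 m.
E–W at 8.12701°: 0.000000347° × 111699 × cos 8.12701° = 0.000000347 × 111699 × 0.9900 ≈ 0.0383703 m.
Hypotenuse of the two orthogonal shifts: √(0.0399882² + 0.0383703²) = 0.0554197 m.
That is 0.0554197 m = 5.542 cm.

6 cm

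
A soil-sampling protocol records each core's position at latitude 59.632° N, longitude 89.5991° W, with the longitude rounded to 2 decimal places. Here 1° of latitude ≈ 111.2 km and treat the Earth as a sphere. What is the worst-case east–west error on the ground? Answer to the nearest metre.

Rounding to 2 decimal places leaves the longitude within ±0.005° of the true value.
Parallels shrink by cos φ, so at 59.632° a degree of longitude is 111200 × 0.5056 ≈ 56217.4 m.
So at most 0.005° × 56217.4 ≈ 281.087 m east–west.

281 metres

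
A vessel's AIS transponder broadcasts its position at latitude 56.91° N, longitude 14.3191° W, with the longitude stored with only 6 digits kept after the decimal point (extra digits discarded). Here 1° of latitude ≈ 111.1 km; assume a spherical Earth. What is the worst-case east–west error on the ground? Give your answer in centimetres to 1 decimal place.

6.1 centimetres

Truncating at 6 decimal places can drop up to a full unit in the last place, so the longitude may be off by as much as 1e-06°.
One degree of longitude at 56.91° is 111100 × cos 56.91° ≈ 111100 × 0.5460 = 60655.7 m.
So at most 1e-06° × 60655.7 ≈ 0.0606557 m east–west.
That is 0.0606557 m = 6.0656 cm.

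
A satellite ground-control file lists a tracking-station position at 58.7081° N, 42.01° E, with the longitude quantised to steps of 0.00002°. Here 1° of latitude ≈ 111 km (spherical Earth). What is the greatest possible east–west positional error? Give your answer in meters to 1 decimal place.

With a 0.00002° grid the true value lies within half a step, ±0.00002°/2 = ±1e-05°, of the stored one.
At latitude 58.7081° a degree of longitude spans 111000 m × cos 58.7081° = 111000 × 0.5194 ≈ 57653.2 m.
So at most 1e-05° × 57653.2 ≈ 0.576532 m east–west.

0.6 meters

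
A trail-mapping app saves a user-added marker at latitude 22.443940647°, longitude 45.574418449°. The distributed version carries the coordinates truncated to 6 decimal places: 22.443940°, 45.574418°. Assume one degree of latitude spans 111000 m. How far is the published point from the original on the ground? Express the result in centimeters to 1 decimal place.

The latitude changed by +0.000000647° and the longitude by +0.000000449°.
North–south shift: 0.000000647 × 111000 = 0.071817 m.
E–W at 22.4439°: 0.000000449° × 111000 × cos 22.4439° = 0.000000449 × 111000 × 0.9243 ≈ 0.0460639 m.
Combined displacement = (0.071817² + 0.0460639²)^½ ≈ 0.0853203 m.
That is 0.0853203 m = 8.532 cm.

8.5 centimeters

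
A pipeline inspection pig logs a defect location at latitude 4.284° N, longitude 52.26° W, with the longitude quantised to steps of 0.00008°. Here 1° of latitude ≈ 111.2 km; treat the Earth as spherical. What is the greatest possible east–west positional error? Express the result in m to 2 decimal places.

With a 0.00008° grid the true value lies within half a step, ±0.00008°/2 = ±4e-05°, of the stored one.
At latitude 4.284° a degree of longitude spans 111200 m × cos 4.284° = 111200 × 0.9972 ≈ 110889 m.
Maximum E–W displacement: 4e-05 × 110889 = 4.43557 m.

4.44 m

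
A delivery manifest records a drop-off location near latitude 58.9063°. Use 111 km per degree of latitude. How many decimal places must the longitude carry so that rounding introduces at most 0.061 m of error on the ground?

At 58.9063° one degree of longitude covers 111000 × cos 58.9063° ≈ 111000 × 0.5164 ≈ 57324.7 m.
N decimal places → at most half a unit in the last place, 0.5 × 10⁻ᴺ° = 57324.7/2 × 10⁻ᴺ m.
Setting 28662.4 × 10⁻ᴺ ≤ 0.061 gives 10ᴺ ≥ 4.699e+05, i.e. N ≥ 5.67.
N = 5 would give 0.287 m (too coarse); N = 6 gives 0.0287 m ≤ 0.061 m.

6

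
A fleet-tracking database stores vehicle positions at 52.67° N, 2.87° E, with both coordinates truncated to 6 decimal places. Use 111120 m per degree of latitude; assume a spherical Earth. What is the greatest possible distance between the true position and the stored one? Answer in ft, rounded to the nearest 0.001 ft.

Truncating at 6 decimal places can drop up to a full unit in the last place, so each coordinate may be off by as much as 1e-06°.
N–S: 1e-06° × 111120 m/° = 0.11112 m.
E–W at 52.67°: 1e-06° × 111120 × cos 52.67° = 1e-06 × 111120 × 0.6064 ≈ 0.0673837 m.
The two errors are perpendicular, so the maximum displacement is √(0.11112² + 0.0673837²) ≈ 0.129955 m.
Converting: 0.129955 m × 3.2808 ft/m ≈ 0.42636 ft.

0.426 ft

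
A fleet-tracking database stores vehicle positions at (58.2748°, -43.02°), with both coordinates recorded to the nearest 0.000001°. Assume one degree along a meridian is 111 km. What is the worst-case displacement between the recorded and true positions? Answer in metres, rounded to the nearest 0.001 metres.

0.063 metres

Rounding to 6 decimal places leaves each coordinate within ±5e-07° of the true value.
Latitude error → 5e-07 × 111000 = 0.0555 m along the meridian.
Longitude error → 5e-07 × 111000 × cos 58.2748° = 5e-07 × 111000 × 0.5258 ≈ 0.0291844 m.
Combining orthogonally: (0.0555² + 0.0291844²)^½ ≈ 0.0627055 m.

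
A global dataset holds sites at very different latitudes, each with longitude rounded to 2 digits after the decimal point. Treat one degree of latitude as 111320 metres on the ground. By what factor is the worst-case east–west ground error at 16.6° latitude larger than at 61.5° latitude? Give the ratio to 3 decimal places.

2.008

Rounding to 2 decimal places leaves the longitude within ±0.005° of the true value.
Error at 16.6° = 0.005° × 111320 × cos 16.6° ≈ 556.6 × 0.9583 = 533.4 m.
At 61.5°: 0.005° × 111320 × cos 61.5° = 0.005 × 111320 × 0.4772 ≈ 265.59 m.
Ratio: 533.4 / 265.59 = cos 16.6° / cos 61.5° ≈ 2.0084.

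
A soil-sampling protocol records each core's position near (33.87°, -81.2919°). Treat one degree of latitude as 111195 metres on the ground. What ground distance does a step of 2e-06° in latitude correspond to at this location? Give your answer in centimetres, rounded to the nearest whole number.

2e-06° × 111195 m/° = 0.22239 m.
That is 0.22239 m = 22.239 cm.

22 centimetres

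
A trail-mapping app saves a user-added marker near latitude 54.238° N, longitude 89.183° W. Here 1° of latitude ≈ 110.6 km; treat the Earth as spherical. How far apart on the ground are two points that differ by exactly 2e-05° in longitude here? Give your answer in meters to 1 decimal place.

At 54.238° a degree of longitude is 110600 × cos 54.238° ≈ 64636.8 m, so 2e-05° corresponds to 1.29274 m.

1.3 meters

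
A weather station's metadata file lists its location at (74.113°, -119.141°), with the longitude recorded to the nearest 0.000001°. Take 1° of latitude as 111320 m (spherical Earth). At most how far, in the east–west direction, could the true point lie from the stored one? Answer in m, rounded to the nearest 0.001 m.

Rounding to 6 decimal places leaves the longitude within ±5e-07° of the true value.
At latitude 74.113° a degree of longitude spans 111320 m × cos 74.113° = 111320 × 0.2737 ≈ 30472.8 m.
Maximum E–W displacement: 5e-07 × 30472.8 = 0.0152364 m.

0.015 m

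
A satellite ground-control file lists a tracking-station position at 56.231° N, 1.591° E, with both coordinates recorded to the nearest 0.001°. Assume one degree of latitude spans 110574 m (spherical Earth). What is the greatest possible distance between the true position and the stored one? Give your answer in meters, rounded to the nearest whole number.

63 meters

Rounding to 3 decimal places leaves each coordinate within ±0.0005° of the true value.
N–S: 0.0005° × 110574 m/° = 55.287 m.
E–W at 56.231°: 0.0005° × 110574 × cos 56.231° = 0.0005 × 110574 × 0.5558 ≈ 30.7311 m.
The two errors are perpendicular, so the maximum displacement is √(55.287² + 30.7311²) ≈ 63.2539 m.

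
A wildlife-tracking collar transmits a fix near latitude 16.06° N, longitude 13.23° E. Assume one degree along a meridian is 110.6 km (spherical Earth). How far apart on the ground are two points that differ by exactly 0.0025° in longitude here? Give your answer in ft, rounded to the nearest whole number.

872 ft

0.0025° of longitude at 16.06° is 0.0025 × 110600 × cos 16.06° ≈ 0.0025 × 106284 = 265.709 m.
In feet: 265.709 m ÷ 0.3048 ≈ 871.75 ft.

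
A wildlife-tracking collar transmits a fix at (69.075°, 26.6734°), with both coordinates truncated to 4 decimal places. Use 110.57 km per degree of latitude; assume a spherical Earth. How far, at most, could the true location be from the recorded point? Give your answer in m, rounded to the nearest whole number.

Truncating at 4 decimal places can drop up to a full unit in the last place, so each coordinate may be off by as much as 0.0001°.
North–south component: 0.0001° × 110570 = 11.057 m.
Longitude error → 0.0001 × 110570 × cos 69.075° = 0.0001 × 110570 × 0.3571 ≈ 3.94896 m.
Worst case both components are at the extreme and orthogonal: √(11.057² + 3.94896²) ≈ 11.741 m.

12 m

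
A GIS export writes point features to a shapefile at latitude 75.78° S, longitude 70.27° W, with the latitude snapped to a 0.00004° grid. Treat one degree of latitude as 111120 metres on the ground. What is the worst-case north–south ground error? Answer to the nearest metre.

2 metres

With a 0.00004° grid the true value lies within half a step, ±0.00004°/2 = ±2e-05°, of the stored one.
So the N–S error is at most 2e-05 × 111120 = 2.2224 m.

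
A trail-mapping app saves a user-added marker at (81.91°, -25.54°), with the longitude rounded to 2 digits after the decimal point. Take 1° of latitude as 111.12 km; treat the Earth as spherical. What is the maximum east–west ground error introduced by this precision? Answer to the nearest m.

Rounding to 2 decimal places leaves the longitude within ±0.005° of the true value.
One degree of longitude at 81.91° is 111120 × cos 81.91° ≈ 111120 × 0.1407 = 15637.7 m.
East–west error: 0.005° × 15637.7 m/° ≈ 78.1887 m.

78 m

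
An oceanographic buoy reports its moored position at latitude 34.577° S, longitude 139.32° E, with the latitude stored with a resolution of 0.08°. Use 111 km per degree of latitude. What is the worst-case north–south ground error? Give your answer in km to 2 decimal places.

4.44 km

With a 0.08° grid the true value lies within half a step, ±0.08°/2 = ±0.04°, of the stored one.
Along the meridian that is 0.04° × 111000 m/° = 4440 m.
That is 4440 m = 4.44 km.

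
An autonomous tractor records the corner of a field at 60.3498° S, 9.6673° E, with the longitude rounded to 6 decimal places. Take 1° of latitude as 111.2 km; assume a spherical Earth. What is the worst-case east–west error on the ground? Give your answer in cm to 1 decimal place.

Rounding to 6 decimal places leaves the longitude within ±5e-07° of the true value.
One degree of longitude at 60.3498° is 111200 × cos 60.3498° ≈ 111200 × 0.4947 = 55011 m.
East–west error: 5e-07° × 55011 m/° ≈ 0.0275055 m.
That is 0.0275055 m = 2.7506 cm.

2.8 cm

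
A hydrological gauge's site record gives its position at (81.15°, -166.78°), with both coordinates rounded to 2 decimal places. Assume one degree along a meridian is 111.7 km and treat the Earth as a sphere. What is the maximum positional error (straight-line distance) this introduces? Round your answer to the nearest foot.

Rounding to 2 decimal places leaves each coordinate within ±0.005° of the true value.
N–S: 0.005° × 111700 m/° = 558.5 m.
Longitude error → 0.005 × 111700 × cos 81.15° = 0.005 × 111700 × 0.1538 ≈ 85.9242 m.
Worst case both components are at the extreme and orthogonal: √(558.5² + 85.9242²) ≈ 565.071 m.
Converting: 565.071 m × 3.2808 ft/m ≈ 1853.9 ft.

1854 feet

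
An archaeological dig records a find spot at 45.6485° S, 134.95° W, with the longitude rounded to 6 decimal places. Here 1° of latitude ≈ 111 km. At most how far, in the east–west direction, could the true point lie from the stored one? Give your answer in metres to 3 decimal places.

0.039 metres

Rounding to 6 decimal places leaves the longitude within ±5e-07° of the true value.
Parallels shrink by cos φ, so at 45.6485° a degree of longitude is 111000 × 0.6991 ≈ 77595.5 m.
East–west error: 5e-07° × 77595.5 m/° ≈ 0.0387977 m.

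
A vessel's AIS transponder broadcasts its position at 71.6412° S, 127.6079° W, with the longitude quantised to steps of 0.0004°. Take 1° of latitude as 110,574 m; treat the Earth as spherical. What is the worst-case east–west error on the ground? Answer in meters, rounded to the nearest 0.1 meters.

7.0 meters

With a 0.0004° grid the true value lies within half a step, ±0.0004°/2 = ±0.0002°, of the stored one.
Parallels shrink by cos φ, so at 71.6412° a degree of longitude is 110574 × 0.3150 ≈ 34827.1 m.
So at most 0.0002° × 34827.1 ≈ 6.96542 m east–west.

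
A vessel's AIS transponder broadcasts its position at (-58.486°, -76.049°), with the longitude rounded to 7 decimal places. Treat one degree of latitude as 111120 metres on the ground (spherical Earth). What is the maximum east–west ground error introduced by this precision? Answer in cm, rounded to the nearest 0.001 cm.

0.290 cm

Rounding to 7 decimal places leaves the longitude within ±5e-08° of the true value.
At latitude 58.486° a degree of longitude spans 111120 m × cos 58.486° = 111120 × 0.5227 ≈ 58083.2 m.
Maximum E–W displacement: 5e-08 × 58083.2 = 0.00290416 m.
That is 0.00290416 m = 0.29042 cm.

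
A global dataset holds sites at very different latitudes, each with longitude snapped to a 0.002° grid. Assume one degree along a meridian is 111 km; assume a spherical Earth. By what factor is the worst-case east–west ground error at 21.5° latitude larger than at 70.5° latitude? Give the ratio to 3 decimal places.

2.787

With a 0.002° grid the true value lies within half a step, ±0.002°/2 = ±0.001°, of the stored one.
Error at 21.5° = 0.001° × 111000 × cos 21.5° ≈ 111 × 0.9304 = 103.28 m.
At 70.5°: 0.001° × 111000 × cos 70.5° = 0.001 × 111000 × 0.3338 ≈ 37.053 m.
Ratio: 103.28 / 37.053 = cos 21.5° / cos 70.5° ≈ 2.7873.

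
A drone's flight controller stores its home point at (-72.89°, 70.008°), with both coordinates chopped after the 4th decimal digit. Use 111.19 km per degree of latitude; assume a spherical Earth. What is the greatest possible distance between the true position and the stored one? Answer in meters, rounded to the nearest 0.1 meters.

Truncating at 4 decimal places can drop up to a full unit in the last place, so each coordinate may be off by as much as 0.0001°.
North–south component: 0.0001° × 111190 = 11.119 m.
Longitude error → 0.0001 × 111190 × cos 72.89° = 0.0001 × 111190 × 0.2942 ≈ 3.27129 m.
The two errors are perpendicular, so the maximum displacement is √(11.119² + 3.27129²) ≈ 11.5902 m.

11.6 meters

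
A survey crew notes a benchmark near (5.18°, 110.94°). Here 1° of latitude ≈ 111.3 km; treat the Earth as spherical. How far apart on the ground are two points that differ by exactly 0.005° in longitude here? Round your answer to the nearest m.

At 5.18° a degree of longitude is 111300 × cos 5.18° ≈ 110845 m, so 0.005° corresponds to 554.227 m.

554 m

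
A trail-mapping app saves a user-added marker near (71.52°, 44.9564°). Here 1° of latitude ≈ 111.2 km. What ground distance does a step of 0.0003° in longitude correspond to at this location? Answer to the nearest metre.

At 71.52° a degree of longitude is 111200 × cos 71.52° ≈ 35247.5 m, so 0.0003° corresponds to 10.5742 m.

11 metres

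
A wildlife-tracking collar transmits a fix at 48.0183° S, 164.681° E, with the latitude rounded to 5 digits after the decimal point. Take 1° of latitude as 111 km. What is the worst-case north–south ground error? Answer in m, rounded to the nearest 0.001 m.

0.555 m

Rounding to 5 decimal places leaves the latitude within ±5e-06° of the true value.
Along the meridian that is 5e-06° × 111000 m/° = 0.555 m.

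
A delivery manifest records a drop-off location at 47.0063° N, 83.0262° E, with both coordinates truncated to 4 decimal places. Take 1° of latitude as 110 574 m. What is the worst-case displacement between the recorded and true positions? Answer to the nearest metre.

Truncating at 4 decimal places can drop up to a full unit in the last place, so each coordinate may be off by as much as 0.0001°.
Latitude error → 0.0001 × 110574 = 11.0574 m along the meridian.
E–W at 47.0063°: 0.0001° × 110574 × cos 47.0063° = 0.0001 × 110574 × 0.6819 ≈ 7.54024 m.
Combining orthogonally: (11.0574² + 7.54024²)^½ ≈ 13.3836 m.

13 metres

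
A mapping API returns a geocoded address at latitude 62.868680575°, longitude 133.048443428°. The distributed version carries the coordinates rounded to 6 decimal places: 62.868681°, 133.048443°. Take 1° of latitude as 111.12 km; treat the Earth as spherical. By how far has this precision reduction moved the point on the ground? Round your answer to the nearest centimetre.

The latitude changed by -0.000000425° and the longitude by +0.000000428°.
North–south shift: -0.000000425 × 111120 = -0.047226 m.
E–W at 62.8687°: 0.000000428° × 111120 × cos 62.8687° = 0.000000428 × 111120 × 0.4560 ≈ 0.0216886 m.
Combined displacement = (0.047226² + 0.0216886²)^½ ≈ 0.0519682 m.
That is 0.0519682 m = 5.1968 cm.

5 centimetres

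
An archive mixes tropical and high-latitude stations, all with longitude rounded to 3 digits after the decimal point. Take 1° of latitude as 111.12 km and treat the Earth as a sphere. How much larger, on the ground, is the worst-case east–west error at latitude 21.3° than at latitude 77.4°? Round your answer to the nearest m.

Rounding to 3 decimal places leaves the longitude within ±0.0005° of the true value.
Error at 21.3° = 0.0005° × 111120 × cos 21.3° ≈ 55.56 × 0.9317 = 51.765 m.
At 77.4°: 0.0005° × 111120 × cos 77.4° = 0.0005 × 111120 × 0.2181 ≈ 12.12 m.
So the lower-latitude error exceeds the higher by 51.765 − 12.12 = 39.645 m.

40 m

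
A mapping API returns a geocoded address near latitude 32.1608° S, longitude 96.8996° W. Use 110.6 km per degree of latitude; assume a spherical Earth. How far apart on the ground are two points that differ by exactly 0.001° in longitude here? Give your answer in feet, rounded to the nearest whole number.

One degree of longitude here spans 110600 × cos 32.1608° = 110600 × 0.8466 ≈ 93629.3 m; 0.001° of that is 93.6293 m.
Converting: 93.6293 m × 3.2808 ft/m ≈ 307.18 ft.

307 feet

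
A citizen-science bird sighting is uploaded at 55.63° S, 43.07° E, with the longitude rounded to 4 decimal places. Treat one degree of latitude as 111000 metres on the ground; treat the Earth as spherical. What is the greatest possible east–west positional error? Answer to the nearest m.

Rounding to 4 decimal places leaves the longitude within ±5e-05° of the true value.
One degree of longitude at 55.63° is 111000 × cos 55.63° ≈ 111000 × 0.5645 = 62663.4 m.
So at most 5e-05° × 62663.4 ≈ 3.13317 m east–west.

3 m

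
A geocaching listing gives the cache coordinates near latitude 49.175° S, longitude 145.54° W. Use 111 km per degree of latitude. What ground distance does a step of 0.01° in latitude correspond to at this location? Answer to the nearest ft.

3642 ft

Along a meridian 0.01° is 0.01 × 111000 = 1110 m.
Converting: 1110 m × 3.2808 ft/m ≈ 3641.7 ft.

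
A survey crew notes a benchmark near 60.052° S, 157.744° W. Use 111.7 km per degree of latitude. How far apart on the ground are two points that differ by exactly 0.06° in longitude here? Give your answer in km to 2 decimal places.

3.35 km

One degree of longitude here spans 111700 × cos 60.052° = 111700 × 0.4992 ≈ 55762.2 m; 0.06° of that is 3345.73 m.
That is 3345.73 m = 3.3457 km.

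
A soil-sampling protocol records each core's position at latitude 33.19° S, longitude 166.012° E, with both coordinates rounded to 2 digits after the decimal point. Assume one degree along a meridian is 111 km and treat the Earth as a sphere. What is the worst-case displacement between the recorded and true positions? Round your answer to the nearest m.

724 m

Rounding to 2 decimal places leaves each coordinate within ±0.005° of the true value.
North–south component: 0.005° × 111000 = 555 m.
E–W at 33.19°: 0.005° × 111000 × cos 33.19° = 0.005 × 111000 × 0.8369 ≈ 464.457 m.
Combining orthogonally: (555² + 464.457²)^½ ≈ 723.703 m.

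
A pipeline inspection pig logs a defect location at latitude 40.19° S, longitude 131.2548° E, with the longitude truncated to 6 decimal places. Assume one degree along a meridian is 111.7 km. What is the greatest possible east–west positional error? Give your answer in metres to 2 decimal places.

0.09 metres

Truncating at 6 decimal places can drop up to a full unit in the last place, so the longitude may be off by as much as 1e-06°.
One degree of longitude at 40.19° is 111700 × cos 40.19° ≈ 111700 × 0.7639 = 85328.6 m.
East–west error: 1e-06° × 85328.6 m/° ≈ 0.0853286 m.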